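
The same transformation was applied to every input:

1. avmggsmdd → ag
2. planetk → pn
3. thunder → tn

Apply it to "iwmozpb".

Each output is the input with this applied: keep one character in every 3, starting at position 1 (positions 1st, 4th, 7th, ...), then delete the last character.
For "iwmozpb" the result is "io".

io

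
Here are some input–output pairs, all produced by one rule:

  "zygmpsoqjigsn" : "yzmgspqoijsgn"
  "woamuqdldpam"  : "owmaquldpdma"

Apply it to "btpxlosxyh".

tbxpolxshy

Looking at the pairs, the operation is to swap each adjacent pair of characters (1↔2, 3↔4, ...).
On "btpxlosxyh" that produces "tbxpolxshy".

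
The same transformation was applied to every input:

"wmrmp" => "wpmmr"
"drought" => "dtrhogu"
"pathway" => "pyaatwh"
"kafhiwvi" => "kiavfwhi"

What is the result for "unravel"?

What's happening: take characters alternately from the front and the back (1st, last, 2nd, 2nd-last, ...).
"unravel" → "ulnerva".

ulnerva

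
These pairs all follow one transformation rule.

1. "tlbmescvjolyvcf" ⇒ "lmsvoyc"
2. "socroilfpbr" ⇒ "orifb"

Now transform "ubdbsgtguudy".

The rule is to keep every other character starting from the second (positions 2nd, 4th, 6th, ...).
"ubdbsgtguudy" → "bbgguy".

bbgguy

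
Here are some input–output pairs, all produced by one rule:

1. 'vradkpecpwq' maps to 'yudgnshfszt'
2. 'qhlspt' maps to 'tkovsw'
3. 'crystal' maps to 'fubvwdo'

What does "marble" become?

What's happening: shift every letter 3 places forward in the alphabet (wrapping around).
On "marble" that produces "pdueoh".

pdueoh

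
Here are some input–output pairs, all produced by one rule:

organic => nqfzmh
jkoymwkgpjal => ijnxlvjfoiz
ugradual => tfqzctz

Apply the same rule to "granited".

fqzmhsd

Looking at the pairs, the operation is to shift every letter 1 place backward in the alphabet (wrapping around), then delete the last character.
On "granited": the first step gives "fqzmhsdc", and the second then gives "fqzmhsd".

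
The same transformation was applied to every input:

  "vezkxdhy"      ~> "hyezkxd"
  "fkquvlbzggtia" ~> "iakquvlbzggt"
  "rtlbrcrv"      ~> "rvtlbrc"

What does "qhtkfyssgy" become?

What's happening: delete the first character, then move the last 2 characters to the front (rotate right by 2).
Working it through for "qhtkfyssgy": intermediate "htkfyssgy", final "gyhtkfyss".

gyhtkfyss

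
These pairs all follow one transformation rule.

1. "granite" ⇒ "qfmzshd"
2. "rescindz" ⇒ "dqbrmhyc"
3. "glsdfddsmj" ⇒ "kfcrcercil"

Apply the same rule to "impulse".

The transformation: shift every letter 1 place backward in the alphabet (wrapping around), then swap each adjacent pair of characters (1↔2, 3↔4, ...).
On "impulse" that produces "lhtorkd".

lhtorkd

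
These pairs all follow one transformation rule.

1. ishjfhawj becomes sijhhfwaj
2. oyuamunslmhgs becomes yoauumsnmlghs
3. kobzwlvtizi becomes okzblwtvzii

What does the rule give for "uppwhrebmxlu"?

Rule — swap each adjacent pair of characters (1↔2, 3↔4, ...).
So "uppwhrebmxlu" becomes "puwprhbexmul".

puwprhbexmul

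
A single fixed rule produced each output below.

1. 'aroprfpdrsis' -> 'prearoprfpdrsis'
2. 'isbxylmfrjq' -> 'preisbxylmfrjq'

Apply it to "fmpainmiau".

The pattern: prepend "pre".
Doing the same to "fmpainmiau": "prefmpainmiau".

prefmpainmiau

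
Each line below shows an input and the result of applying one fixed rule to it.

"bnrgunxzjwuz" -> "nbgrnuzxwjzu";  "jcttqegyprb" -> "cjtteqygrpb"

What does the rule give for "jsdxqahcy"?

Rule — swap each adjacent pair of characters (1↔2, 3↔4, ...).
For "jsdxqahcy" the result is "sjxdaqchy".

sjxdaqchy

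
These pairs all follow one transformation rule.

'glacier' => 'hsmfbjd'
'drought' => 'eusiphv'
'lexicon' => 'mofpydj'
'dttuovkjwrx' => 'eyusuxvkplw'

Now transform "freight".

gusifhj

The transformation: take characters alternately from the front and the back (1st, last, 2nd, 2nd-last, ...), then shift every letter 1 place forward in the alphabet (wrapping around).
On "freight": the first step gives "ftrhegi", and the second then gives "gusifhj".
(Check on "drought": → "dtrhogu" → "eusiphv" ✓)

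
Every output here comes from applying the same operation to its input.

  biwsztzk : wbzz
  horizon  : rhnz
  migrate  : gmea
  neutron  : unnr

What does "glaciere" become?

agri

In each case the input is transformed by: keep every other character starting from the first (positions 1st, 3rd, 5th, ...), then swap each adjacent pair of characters (1↔2, 3↔4, ...).
Applying both steps to "glaciere": "gair", then "agri".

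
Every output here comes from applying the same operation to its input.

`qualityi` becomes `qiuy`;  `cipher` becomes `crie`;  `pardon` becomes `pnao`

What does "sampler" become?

The transformation: take characters alternately from the front and the back (1st, last, 2nd, 2nd-last, ...), then keep only the first 4 characters.
On "sampler" that produces "srae".
(Check on "cipher": → "crieph" → "crie" ✓)

srae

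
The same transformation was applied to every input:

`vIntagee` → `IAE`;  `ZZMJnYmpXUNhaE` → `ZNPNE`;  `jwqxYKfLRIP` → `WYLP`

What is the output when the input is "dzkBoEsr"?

ZOR

The pattern: keep one character in every 3, starting at position 2 (positions 2nd, 5th, 8th, ...), then convert every letter to uppercase.
For "dzkBoEsr" the result is "ZOR".
(Check on "vIntagee": → "Iae" → "IAE" ✓)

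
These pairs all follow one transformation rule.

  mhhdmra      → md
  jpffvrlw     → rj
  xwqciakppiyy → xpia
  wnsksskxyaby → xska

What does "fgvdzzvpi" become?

vid

What's happening: sort the characters into reverse alphabetical order, then keep one character in every 3, starting at position 3 (positions 3rd, 6th, 9th, ...).
Applying both steps to "fgvdzzvpi": "zzvvpigfd", then "vid".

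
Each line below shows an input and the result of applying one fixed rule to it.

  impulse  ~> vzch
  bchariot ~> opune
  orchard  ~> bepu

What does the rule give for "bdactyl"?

oqnp

The transformation: shift every letter 13 places forward in the alphabet (wrapping around) — i.e. ROT13, then delete the last 3 characters.
"bdactyl" → "oqnpgly" → "oqnp".
(Check on "orchard": → "bepuneq" → "bepu" ✓)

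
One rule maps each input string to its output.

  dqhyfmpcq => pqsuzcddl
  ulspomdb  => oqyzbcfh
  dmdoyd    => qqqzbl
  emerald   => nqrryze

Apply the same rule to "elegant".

nrrtyag

The pattern: sort the characters into alphabetical order, then shift every letter 13 places forward in the alphabet (wrapping around) — i.e. ROT13.
Starting from "elegant": after the first operation, "aeeglnt"; after the second, "nrrtyag".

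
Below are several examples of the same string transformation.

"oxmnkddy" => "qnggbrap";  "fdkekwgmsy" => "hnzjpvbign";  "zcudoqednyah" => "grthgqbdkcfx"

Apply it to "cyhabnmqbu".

deqptexfbk

Each output is the input with this applied: move the first 3 characters to the end (rotate left by 3), then shift every letter 3 places forward in the alphabet (wrapping around).
On "cyhabnmqbu": the first step gives "abnmqbucyh", and the second then gives "deqptexfbk".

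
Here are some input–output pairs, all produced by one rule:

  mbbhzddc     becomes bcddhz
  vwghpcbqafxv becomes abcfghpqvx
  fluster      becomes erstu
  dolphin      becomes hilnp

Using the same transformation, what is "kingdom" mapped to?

The pattern: delete the first 2 characters, then sort the characters into alphabetical order.
For "kingdom", step one produces "ngdom"; step two turns that into "dgmno".
(Check on "fluster": → "uster" → "erstu" ✓)

dgmno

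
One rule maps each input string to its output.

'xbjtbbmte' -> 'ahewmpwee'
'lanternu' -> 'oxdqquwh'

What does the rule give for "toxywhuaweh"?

The rule is to shift every letter 3 places forward in the alphabet (wrapping around), then take characters alternately from the front and the back (1st, last, 2nd, 2nd-last, ...).
Working it through for "toxywhuaweh": intermediate "wrabzkxdzhk", final "wkrhazbdzxk".

wkrhazbdzxk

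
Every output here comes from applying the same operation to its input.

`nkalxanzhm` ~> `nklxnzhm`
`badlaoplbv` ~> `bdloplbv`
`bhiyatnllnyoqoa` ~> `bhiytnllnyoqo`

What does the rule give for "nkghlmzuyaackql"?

The transformation: remove every "a".
Doing the same to "nkghlmzuyaackql": "nkghlmzuyckql".

nkghlmzuyckql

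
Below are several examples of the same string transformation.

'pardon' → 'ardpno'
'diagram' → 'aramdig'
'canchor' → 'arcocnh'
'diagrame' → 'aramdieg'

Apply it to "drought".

What's happening: sort the characters into alphabetical order, then take characters alternately from the front and the back (1st, last, 2nd, 2nd-last, ...).
On "drought": the first step gives "dghortu", and the second then gives "dugthro".

dugthro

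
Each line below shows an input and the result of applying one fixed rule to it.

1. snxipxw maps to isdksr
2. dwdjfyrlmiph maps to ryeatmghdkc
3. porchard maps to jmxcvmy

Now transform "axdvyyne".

syqttiz

What's happening: delete the first character, then shift every letter 5 places backward in the alphabet (wrapping around).
Working it through for "axdvyyne": intermediate "xdvyyne", final "syqttiz".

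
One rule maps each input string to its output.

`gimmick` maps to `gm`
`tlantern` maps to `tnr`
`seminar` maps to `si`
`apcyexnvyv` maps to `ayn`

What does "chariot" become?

cr

What's happening: move the last character to the front, then keep one character in every 3, starting at position 2 (positions 2nd, 5th, 8th, ...).
Starting from "chariot": after the first operation, "tchario"; after the second, "cr".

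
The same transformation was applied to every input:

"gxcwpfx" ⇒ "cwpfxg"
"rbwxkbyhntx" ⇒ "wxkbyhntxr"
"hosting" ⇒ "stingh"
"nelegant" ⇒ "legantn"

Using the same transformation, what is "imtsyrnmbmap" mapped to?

tsyrnmbmapi

What's happening: move the first character to the end, then delete the first character.
Starting from "imtsyrnmbmap": after the first operation, "mtsyrnmbmapi"; after the second, "tsyrnmbmapi".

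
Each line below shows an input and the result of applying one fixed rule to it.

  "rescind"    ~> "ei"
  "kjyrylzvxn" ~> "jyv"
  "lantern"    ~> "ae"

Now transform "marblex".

al

What's happening: keep one character in every 3, starting at position 2 (positions 2nd, 5th, 8th, ...).
"marblex" → "al".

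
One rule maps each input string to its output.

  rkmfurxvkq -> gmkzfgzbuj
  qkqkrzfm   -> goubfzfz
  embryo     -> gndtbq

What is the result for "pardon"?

The pattern: shift every letter 11 places backward in the alphabet (wrapping around), then swap the front and back halves of the string.
Starting from "pardon": after the first operation, "epgsdc"; after the second, "sdcepg".

sdcepg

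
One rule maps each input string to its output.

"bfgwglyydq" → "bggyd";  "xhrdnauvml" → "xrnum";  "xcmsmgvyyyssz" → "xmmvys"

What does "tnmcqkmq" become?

tmqm

What's happening: swap each adjacent pair of characters (1↔2, 3↔4, ...), then keep every other character starting from the second (positions 2nd, 4th, 6th, ...).
"tnmcqkmq" → "ntcmkqqm" → "tmqm".
(Check on "bfgwglyydq": → "fbwglgyyqd" → "bggyd" ✓)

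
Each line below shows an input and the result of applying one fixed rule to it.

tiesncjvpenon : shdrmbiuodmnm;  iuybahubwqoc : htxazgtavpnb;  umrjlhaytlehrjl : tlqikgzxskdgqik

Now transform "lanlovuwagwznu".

kzmknutvzfvymt

The transformation: shift every letter 1 place backward in the alphabet (wrapping around).
So "lanlovuwagwznu" becomes "kzmknutvzfvymt".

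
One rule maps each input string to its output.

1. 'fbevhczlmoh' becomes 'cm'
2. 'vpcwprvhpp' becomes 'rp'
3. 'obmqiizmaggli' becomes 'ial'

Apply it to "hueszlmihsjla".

Rule — keep one character in every 3, starting at position 3 (positions 3rd, 6th, 9th, ...), then delete the first character.
"hueszlmihsjla" → "elhl" → "lhl".

lhl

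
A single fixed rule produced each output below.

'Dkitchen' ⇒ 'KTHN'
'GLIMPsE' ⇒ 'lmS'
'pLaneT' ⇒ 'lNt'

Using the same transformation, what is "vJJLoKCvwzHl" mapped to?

Each output is the input with this applied: flip the case of every letter, then keep every other character starting from the second (positions 2nd, 4th, 6th, ...).
Starting from "vJJLoKCvwzHl": after the first operation, "VjjlOkcVWZhL"; after the second, "jlkVZL".

jlkVZL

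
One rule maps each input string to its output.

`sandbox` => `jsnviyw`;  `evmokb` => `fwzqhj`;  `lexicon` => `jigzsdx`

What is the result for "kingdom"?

The transformation: move the last 2 characters to the front (rotate right by 2), then shift every letter 5 places backward in the alphabet (wrapping around).
For "kingdom" the result is "jhfdiby".

jhfdiby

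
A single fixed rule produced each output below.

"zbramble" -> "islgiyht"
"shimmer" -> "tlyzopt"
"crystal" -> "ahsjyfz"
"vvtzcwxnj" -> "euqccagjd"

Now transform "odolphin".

Each output is the input with this applied: move the last 3 characters to the front (rotate right by 3), then shift every letter 7 places forward in the alphabet (wrapping around).
Starting from "odolphin": after the first operation, "hinodolp"; after the second, "opuvkvsw".

opuvkvsw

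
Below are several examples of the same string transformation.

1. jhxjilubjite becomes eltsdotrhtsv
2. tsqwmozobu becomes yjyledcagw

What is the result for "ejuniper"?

szobotex

Rule — shift every letter 10 places forward in the alphabet (wrapping around), then swap the front and back halves of the string.
Working it through for "ejuniper": intermediate "otexszob", final "szobotex".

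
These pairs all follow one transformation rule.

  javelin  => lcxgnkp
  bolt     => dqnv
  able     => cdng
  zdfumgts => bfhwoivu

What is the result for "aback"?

cdcem

The pattern: shift every letter 2 places forward in the alphabet (wrapping around).
On "aback" that produces "cdcem".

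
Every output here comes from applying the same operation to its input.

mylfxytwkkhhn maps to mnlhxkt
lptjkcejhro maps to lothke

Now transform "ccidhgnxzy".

czinh

The pattern: keep every other character starting from the first (positions 1st, 3rd, 5th, ...), then take characters alternately from the front and the back (1st, last, 2nd, 2nd-last, ...).
Starting from "ccidhgnxzy": after the first operation, "cihnz"; after the second, "czinh".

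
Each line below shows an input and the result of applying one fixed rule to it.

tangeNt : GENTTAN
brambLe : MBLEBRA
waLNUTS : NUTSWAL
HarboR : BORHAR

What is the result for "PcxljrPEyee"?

What's happening: move the first 3 characters to the end (rotate left by 3), then convert every letter to uppercase.
On "PcxljrPEyee": the first step gives "ljrPEyeePcx", and the second then gives "LJRPEYEEPCX".
(Check on "waLNUTS": → "NUTSwaL" → "NUTSWAL" ✓)

LJRPEYEEPCX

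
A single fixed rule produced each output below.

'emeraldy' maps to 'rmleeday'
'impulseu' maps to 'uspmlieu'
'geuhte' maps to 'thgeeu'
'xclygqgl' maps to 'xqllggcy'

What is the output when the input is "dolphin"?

Rule — sort the characters into reverse alphabetical order, then move the first character to the end.
For "dolphin" the result is "onlihdp".

onlihdp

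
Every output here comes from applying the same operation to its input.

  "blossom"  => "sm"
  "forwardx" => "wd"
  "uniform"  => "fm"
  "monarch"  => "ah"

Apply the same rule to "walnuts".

ns

Each output is the input with this applied: move the first character to the end, then keep one character in every 3, starting at position 3 (positions 3rd, 6th, 9th, ...).
On "walnuts": the first step gives "alnutsw", and the second then gives "ns".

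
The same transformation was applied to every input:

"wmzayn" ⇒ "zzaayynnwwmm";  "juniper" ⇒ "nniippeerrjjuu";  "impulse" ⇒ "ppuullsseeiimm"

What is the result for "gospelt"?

ssppeellttggoo

The transformation: move the first 2 characters to the end (rotate left by 2), then double every character.
On "gospelt": the first step gives "speltgo", and the second then gives "ssppeellttggoo".
(Check on "impulse": → "pulseim" → "ppuullsseeiimm" ✓)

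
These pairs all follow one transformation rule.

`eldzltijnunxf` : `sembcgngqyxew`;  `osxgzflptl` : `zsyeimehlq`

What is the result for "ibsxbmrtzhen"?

Rule — move the first 3 characters to the end (rotate left by 3), then shift every letter 7 places backward in the alphabet (wrapping around).
On "ibsxbmrtzhen" that produces "qufkmsaxgbul".

qufkmsaxgbul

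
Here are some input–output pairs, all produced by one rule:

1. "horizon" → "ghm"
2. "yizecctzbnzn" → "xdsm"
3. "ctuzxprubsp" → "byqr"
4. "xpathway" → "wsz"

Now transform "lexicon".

khm

In each case the input is transformed by: keep one character in every 3, starting at position 1 (positions 1st, 4th, 7th, ...), then shift every letter 1 place backward in the alphabet (wrapping around).
On "lexicon" that produces "khm".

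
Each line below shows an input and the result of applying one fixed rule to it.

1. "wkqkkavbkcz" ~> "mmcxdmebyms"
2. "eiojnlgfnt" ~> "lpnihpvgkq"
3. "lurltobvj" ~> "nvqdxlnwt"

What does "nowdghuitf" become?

fijwkvhpqy

Each output is the input with this applied: move the first 3 characters to the end (rotate left by 3), then shift every letter 2 places forward in the alphabet (wrapping around).
For "nowdghuitf", step one produces "dghuitfnow"; step two turns that into "fijwkvhpqy".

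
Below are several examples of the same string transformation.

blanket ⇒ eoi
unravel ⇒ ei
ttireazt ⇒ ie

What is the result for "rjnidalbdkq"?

Each output is the input with this applied: shift every letter 4 places forward in the alphabet (wrapping around), then keep only the vowels.
For "rjnidalbdkq", step one produces "vnrmhepfhou"; step two turns that into "eou".

eou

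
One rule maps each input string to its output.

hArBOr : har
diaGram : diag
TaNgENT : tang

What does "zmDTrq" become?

zmd

What's happening: delete the last 3 characters, then convert every letter to lowercase.
"zmDTrq" → "zmd".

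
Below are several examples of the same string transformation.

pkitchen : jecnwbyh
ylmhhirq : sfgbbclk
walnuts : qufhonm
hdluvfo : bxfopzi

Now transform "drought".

What's happening: shift every letter 6 places backward in the alphabet (wrapping around).
For "drought" the result is "xlioabn".

xlioabn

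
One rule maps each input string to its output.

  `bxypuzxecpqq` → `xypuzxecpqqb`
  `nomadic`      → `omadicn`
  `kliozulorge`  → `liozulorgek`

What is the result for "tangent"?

angentt

The rule is to move the first character to the end.
Doing the same to "tangent": "angentt".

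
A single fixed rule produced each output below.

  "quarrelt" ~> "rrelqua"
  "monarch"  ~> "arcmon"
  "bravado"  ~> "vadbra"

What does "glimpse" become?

mpsgli

What's happening: delete the last character, then move the first 3 characters to the end (rotate left by 3).
Applying both steps to "glimpse": "glimps", then "mpsgli".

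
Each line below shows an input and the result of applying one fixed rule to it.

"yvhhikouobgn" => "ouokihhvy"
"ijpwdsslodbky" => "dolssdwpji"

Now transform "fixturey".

utxif

What's happening: reverse the string, then delete the first 3 characters.
On "fixturey": the first step gives "yerutxif", and the second then gives "utxif".
(Check on "yvhhikouobgn": → "ngbouokihhvy" → "ouokihhvy" ✓)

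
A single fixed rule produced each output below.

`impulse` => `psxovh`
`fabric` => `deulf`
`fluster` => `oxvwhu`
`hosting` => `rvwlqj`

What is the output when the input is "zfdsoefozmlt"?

igvrhircpow

The transformation: delete the first character, then shift every letter 3 places forward in the alphabet (wrapping around).
Starting from "zfdsoefozmlt": after the first operation, "fdsoefozmlt"; after the second, "igvrhircpow".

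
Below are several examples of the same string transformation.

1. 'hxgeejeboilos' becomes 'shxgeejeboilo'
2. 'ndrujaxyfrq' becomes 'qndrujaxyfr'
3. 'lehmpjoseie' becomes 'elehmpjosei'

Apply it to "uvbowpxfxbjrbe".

euvbowpxfxbjrb

The rule is to move the last character to the front.
On "uvbowpxfxbjrbe" that produces "euvbowpxfxbjrb".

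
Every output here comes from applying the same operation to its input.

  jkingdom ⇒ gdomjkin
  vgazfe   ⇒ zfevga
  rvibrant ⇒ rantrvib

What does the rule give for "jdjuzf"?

The pattern: swap the front and back halves of the string.
"jdjuzf" → "uzfjdj".

uzfjdj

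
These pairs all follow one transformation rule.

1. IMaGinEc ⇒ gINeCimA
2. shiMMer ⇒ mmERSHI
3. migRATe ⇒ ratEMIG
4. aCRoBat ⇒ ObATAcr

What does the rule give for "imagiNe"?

In each case the input is transformed by: flip the case of every letter, then move the first 3 characters to the end (rotate left by 3).
For "imagiNe", step one produces "IMAGInE"; step two turns that into "GInEIMA".

GInEIMA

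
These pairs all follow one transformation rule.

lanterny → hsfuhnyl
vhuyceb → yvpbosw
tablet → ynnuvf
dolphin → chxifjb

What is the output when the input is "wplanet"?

Rule — move the last 2 characters to the front (rotate right by 2), then shift every letter 6 places backward in the alphabet (wrapping around).
Applying both steps to "wplanet": "etwplan", then "ynqjfuh".

ynqjfuh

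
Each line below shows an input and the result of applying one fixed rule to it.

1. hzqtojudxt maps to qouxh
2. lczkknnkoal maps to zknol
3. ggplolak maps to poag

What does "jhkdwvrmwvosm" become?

kwrwom

The transformation: move the first character to the end, then keep every other character starting from the second (positions 2nd, 4th, 6th, ...).
So "jhkdwvrmwvosm" becomes "kwrwom".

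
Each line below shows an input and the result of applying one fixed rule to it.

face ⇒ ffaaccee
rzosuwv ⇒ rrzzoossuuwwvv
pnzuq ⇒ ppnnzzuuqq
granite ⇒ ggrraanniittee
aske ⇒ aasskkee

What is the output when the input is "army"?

aarrmmyy

The transformation: double every character.
For "army" the result is "aarrmmyy".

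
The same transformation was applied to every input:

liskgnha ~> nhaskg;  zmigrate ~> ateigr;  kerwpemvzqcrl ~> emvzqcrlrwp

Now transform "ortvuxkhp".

xkhptvu

What's happening: delete the first 2 characters, then move the first 3 characters to the end (rotate left by 3).
On "ortvuxkhp": the first step gives "tvuxkhp", and the second then gives "xkhptvu".
(Check on "zmigrate": → "igrate" → "ateigr" ✓)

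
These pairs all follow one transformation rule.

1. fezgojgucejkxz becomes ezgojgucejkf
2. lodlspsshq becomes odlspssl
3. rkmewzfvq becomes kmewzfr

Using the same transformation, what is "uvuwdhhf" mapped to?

In each case the input is transformed by: delete the last 2 characters, then move the first character to the end.
On "uvuwdhhf": the first step gives "uvuwdh", and the second then gives "vuwdhu".
(Check on "fezgojgucejkxz": → "fezgojgucejk" → "ezgojgucejkf" ✓)

vuwdhu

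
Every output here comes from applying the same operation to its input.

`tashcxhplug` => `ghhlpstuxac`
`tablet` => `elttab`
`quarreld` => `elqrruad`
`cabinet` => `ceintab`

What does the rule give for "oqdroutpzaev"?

eoopqrtuvzad

Looking at the pairs, the operation is to sort the characters into alphabetical order, then move the first 2 characters to the end (rotate left by 2).
"oqdroutpzaev" → "adeoopqrtuvz" → "eoopqrtuvzad".
(Check on "cabinet": → "abceint" → "ceintab" ✓)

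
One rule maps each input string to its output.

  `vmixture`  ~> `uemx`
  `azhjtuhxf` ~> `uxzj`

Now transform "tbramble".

beba

In each case the input is transformed by: keep every other character starting from the second (positions 2nd, 4th, 6th, ...), then swap the front and back halves of the string.
"tbramble" → "beba".
(Check on "vmixture": → "mxue" → "uemx" ✓)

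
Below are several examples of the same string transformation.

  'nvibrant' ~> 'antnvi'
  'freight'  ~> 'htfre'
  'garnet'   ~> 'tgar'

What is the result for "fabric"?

cfab

The pattern: move the first 3 characters to the end (rotate left by 3), then delete the first 2 characters.
Applying both steps to "fabric": "ricfab", then "cfab".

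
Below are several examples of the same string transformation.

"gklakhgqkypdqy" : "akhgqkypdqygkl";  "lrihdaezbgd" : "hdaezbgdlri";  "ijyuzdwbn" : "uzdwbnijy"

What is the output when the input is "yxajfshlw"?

The transformation: move the first 3 characters to the end (rotate left by 3).
So "yxajfshlw" becomes "jfshlwyxa".

jfshlwyxa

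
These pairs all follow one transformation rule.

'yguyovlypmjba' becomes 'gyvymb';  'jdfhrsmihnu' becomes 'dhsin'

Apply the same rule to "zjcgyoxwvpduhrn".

In each case the input is transformed by: keep every other character starting from the second (positions 2nd, 4th, 6th, ...).
Doing the same to "zjcgyoxwvpduhrn": "jgowpur".

jgowpur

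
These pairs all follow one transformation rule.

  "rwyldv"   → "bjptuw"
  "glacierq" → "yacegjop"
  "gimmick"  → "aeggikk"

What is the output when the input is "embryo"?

What's happening: sort the characters into alphabetical order, then shift every letter 2 places backward in the alphabet (wrapping around).
On "embryo": the first step gives "bemory", and the second then gives "zckmpw".

zckmpw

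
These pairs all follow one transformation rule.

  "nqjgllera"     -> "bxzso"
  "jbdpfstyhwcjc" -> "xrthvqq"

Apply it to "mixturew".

alis

The pattern: keep every other character starting from the first (positions 1st, 3rd, 5th, ...), then shift every letter 12 places backward in the alphabet (wrapping around).
Working it through for "mixturew": intermediate "mxue", final "alis".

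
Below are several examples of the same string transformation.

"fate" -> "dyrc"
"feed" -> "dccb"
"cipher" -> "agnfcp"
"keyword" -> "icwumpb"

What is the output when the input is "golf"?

Looking at the pairs, the operation is to shift every letter 2 places backward in the alphabet (wrapping around).
Doing the same to "golf": "emjd".

emjd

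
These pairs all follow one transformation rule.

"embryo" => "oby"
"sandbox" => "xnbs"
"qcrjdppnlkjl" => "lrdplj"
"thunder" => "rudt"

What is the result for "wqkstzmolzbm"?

mktmlb

Each output is the input with this applied: swap the first and last characters, then keep every other character starting from the first (positions 1st, 3rd, 5th, ...).
Applying both steps to "wqkstzmolzbm": "mqkstzmolzbw", then "mktmlb".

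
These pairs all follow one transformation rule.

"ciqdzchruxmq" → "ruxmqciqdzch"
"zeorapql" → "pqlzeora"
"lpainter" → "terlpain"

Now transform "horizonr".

onrhoriz

Rule — move the first character to the end, then swap the front and back halves of the string.
For "horizonr", step one produces "orizonrh"; step two turns that into "onrhoriz".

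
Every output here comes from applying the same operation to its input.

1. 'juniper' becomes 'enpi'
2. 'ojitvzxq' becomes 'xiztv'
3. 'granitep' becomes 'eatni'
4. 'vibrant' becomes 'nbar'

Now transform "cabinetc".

What's happening: take characters alternately from the front and the back (1st, last, 2nd, 2nd-last, ...), then delete the first 3 characters.
For "cabinetc", step one produces "ccatbein"; step two turns that into "tbein".

tbein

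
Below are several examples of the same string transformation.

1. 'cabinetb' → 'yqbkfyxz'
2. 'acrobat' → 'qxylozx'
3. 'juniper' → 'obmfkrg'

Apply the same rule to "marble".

biyoxj

The rule is to shift every letter 3 places backward in the alphabet (wrapping around), then reverse the string.
Applying that to "marble" gives "biyoxj".
(Check on "juniper": → "grkfmbo" → "obmfkrg" ✓)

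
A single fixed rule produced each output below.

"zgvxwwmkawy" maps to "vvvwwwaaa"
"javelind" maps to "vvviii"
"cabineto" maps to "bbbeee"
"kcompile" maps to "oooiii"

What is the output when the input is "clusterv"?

uuueee

The transformation: keep one character in every 3, starting at position 3 (positions 3rd, 6th, 9th, ...), then repeat every character 3 times.
"clusterv" → "ue" → "uuueee".
(Check on "zgvxwwmkawy": → "vwa" → "vvvwwwaaa" ✓)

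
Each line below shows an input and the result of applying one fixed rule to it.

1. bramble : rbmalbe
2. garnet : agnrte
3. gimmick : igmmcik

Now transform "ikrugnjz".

What's happening: swap each adjacent pair of characters (1↔2, 3↔4, ...).
Applying that to "ikrugnjz" gives "kiurngzj".

kiurngzj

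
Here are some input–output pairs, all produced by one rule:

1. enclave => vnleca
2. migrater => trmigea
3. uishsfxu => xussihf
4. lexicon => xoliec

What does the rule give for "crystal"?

What's happening: delete the last character, then sort the characters into reverse alphabetical order.
For "crystal" the result is "ytsrca".

ytsrca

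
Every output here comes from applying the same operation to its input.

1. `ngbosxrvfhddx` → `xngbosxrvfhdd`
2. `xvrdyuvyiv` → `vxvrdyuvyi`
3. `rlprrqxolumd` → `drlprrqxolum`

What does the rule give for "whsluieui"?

iwhsluieu

The transformation: move the last character to the front.
Doing the same to "whsluieui": "iwhsluieu".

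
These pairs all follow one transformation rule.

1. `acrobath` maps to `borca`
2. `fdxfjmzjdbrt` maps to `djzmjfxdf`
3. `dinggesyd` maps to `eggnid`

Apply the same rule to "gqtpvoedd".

In each case the input is transformed by: reverse the string, then delete the first 3 characters.
Starting from "gqtpvoedd": after the first operation, "ddeovptqg"; after the second, "ovptqg".

ovptqg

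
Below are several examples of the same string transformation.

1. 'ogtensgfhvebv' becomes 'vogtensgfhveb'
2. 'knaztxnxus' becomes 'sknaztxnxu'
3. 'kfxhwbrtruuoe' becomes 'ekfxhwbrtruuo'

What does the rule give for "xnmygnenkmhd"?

What's happening: move the last character to the front.
On "xnmygnenkmhd" that produces "dxnmygnenkmh".

dxnmygnenkmh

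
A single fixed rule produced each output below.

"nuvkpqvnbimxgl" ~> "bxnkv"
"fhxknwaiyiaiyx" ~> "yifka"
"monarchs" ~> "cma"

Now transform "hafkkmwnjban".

Each output is the input with this applied: swap the front and back halves of the string, then keep one character in every 3, starting at position 2 (positions 2nd, 5th, 8th, ...).
On "hafkkmwnjban": the first step gives "wnjbanhafkkm", and the second then gives "naak".

naak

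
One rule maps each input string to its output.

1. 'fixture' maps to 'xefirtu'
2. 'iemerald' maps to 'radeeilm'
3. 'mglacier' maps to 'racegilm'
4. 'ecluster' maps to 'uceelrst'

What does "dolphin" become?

pdhilno

Rule — sort the characters into alphabetical order, then move the last character to the front.
For "dolphin", step one produces "dhilnop"; step two turns that into "pdhilno".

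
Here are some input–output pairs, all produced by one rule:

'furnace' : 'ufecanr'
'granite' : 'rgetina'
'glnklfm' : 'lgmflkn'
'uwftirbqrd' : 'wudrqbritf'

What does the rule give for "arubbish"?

rahsibbu

Looking at the pairs, the operation is to move the first 2 characters to the end (rotate left by 2), then reverse the string.
"arubbish" → "ubbishar" → "rahsibbu".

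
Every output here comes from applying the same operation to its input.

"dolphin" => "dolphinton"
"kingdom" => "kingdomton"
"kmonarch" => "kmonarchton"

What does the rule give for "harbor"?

harborton

Looking at the pairs, the operation is to append "ton".
So "harbor" becomes "harborton".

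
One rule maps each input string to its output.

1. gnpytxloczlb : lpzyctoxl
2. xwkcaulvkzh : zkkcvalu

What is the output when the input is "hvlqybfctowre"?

The rule is to take characters alternately from the front and the back (1st, last, 2nd, 2nd-last, ...), then delete the first 3 characters.
Applying both steps to "hvlqybfctowre": "hevrlwqoytbcf", then "rlwqoytbcf".

rlwqoytbcf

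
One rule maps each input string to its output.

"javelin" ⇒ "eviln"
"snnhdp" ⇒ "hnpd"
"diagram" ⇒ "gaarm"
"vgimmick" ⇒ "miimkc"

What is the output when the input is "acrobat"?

The rule is to swap each adjacent pair of characters (1↔2, 3↔4, ...), then delete the first 2 characters.
On "acrobat": the first step gives "caorabt", and the second then gives "orabt".

orabt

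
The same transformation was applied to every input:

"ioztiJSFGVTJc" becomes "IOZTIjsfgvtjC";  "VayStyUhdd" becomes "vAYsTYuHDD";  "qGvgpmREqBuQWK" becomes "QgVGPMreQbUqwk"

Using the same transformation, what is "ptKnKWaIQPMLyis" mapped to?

PTkNkwAiqpmlYIS

The rule is to flip the case of every letter.
For "ptKnKWaIQPMLyis" the result is "PTkNkwAiqpmlYIS".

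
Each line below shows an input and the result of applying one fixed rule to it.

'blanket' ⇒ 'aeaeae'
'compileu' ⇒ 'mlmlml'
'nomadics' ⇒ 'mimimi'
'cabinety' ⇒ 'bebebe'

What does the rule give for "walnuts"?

ltltlt

Rule — keep one character in every 3, starting at position 3 (positions 3rd, 6th, 9th, ...), then write the whole string 3 times in a row.
Working it through for "walnuts": intermediate "lt", final "ltltlt".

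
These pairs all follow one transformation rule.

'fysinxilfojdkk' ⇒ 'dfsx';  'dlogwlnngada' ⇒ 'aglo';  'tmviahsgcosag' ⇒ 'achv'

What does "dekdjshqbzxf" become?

bfks

The rule is to keep one character in every 3, starting at position 3 (positions 3rd, 6th, 9th, ...), then sort the characters into alphabetical order.
Starting from "dekdjshqbzxf": after the first operation, "ksbf"; after the second, "bfks".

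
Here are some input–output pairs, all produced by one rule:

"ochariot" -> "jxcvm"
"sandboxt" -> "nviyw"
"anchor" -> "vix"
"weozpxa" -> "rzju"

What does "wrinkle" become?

rmdi

The pattern: shift every letter 5 places backward in the alphabet (wrapping around), then delete the last 3 characters.
On "wrinkle": the first step gives "rmdifgz", and the second then gives "rmdi".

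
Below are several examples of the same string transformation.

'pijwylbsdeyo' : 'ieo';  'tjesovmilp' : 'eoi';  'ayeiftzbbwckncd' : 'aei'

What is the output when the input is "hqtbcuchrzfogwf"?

In each case the input is transformed by: keep only the vowels.
"hqtbcuchrzfogwf" → "uo".

uo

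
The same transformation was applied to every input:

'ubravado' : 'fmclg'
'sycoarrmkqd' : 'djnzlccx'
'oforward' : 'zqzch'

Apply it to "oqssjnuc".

zbddu

The rule is to shift every letter 11 places forward in the alphabet (wrapping around), then delete the last 3 characters.
Applying both steps to "oqssjnuc": "zbdduyfn", then "zbddu".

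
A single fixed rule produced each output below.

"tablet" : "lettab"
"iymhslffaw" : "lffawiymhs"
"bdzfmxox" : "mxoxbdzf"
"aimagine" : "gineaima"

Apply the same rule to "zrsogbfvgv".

Rule — swap the front and back halves of the string.
For "zrsogbfvgv" the result is "bfvgvzrsog".

bfvgvzrsog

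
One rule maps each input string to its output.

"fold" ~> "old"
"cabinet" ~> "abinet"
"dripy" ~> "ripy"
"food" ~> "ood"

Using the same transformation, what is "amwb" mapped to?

In each case the input is transformed by: delete the first character.
On "amwb" that produces "mwb".

mwb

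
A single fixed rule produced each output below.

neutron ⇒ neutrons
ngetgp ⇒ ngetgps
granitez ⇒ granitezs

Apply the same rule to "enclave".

enclaves

The rule is to append "s".
So "enclave" becomes "enclaves".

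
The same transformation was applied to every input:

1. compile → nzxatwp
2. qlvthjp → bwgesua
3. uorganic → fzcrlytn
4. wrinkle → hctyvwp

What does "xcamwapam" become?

inlxhlalx

In each case the input is transformed by: shift every letter 11 places forward in the alphabet (wrapping around).
"xcamwapam" → "inlxhlalx".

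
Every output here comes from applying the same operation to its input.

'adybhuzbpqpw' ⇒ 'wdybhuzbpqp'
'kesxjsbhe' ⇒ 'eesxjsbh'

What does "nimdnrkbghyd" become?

Looking at the pairs, the operation is to delete the first character, then move the last character to the front.
Applying both steps to "nimdnrkbghyd": "imdnrkbghyd", then "dimdnrkbghy".

dimdnrkbghy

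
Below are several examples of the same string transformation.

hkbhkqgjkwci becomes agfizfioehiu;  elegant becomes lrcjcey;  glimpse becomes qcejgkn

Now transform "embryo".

Looking at the pairs, the operation is to shift every letter 2 places backward in the alphabet (wrapping around), then move the last 2 characters to the front (rotate right by 2).
For "embryo", step one produces "ckzpwm"; step two turns that into "wmckzp".
(Check on "elegant": → "cjceylr" → "lrcjcey" ✓)

wmckzp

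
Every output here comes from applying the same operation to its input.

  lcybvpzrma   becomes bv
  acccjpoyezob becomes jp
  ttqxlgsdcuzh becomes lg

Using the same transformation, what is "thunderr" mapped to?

Rule — swap the front and back halves of the string, then keep only the last 2 characters.
On "thunderr": the first step gives "derrthun", and the second then gives "un".

un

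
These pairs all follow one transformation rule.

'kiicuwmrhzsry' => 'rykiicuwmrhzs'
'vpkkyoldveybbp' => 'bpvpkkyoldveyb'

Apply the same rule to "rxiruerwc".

wcrxiruer

The transformation: move the last 2 characters to the front (rotate right by 2).
On "rxiruerwc" that produces "wcrxiruer".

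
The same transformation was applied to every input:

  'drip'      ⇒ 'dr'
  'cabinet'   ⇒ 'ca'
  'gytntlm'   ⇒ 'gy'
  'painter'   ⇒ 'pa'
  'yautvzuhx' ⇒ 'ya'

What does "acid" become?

Rule — keep only the first 2 characters.
On "acid" that produces "ac".

ac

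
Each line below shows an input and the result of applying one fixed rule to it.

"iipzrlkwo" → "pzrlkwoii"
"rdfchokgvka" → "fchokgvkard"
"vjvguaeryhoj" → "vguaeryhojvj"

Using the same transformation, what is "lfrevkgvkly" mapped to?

revkgvklylf

Each output is the input with this applied: move the first 2 characters to the end (rotate left by 2).
Applying that to "lfrevkgvkly" gives "revkgvklylf".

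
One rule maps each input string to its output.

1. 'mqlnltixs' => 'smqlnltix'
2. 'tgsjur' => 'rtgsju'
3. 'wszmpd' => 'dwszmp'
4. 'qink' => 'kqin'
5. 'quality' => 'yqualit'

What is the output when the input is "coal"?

lcoa

What's happening: move the last character to the front.
"coal" → "lcoa".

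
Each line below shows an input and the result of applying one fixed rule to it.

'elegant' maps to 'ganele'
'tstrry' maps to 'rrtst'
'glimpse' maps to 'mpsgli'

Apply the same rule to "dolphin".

The pattern: delete the last character, then move the first 3 characters to the end (rotate left by 3).
"dolphin" → "dolphi" → "phidol".

phidol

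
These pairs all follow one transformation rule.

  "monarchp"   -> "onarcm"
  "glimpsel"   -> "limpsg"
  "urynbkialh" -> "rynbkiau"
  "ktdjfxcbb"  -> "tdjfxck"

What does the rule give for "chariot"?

haric

The transformation: delete the last 2 characters, then move the first character to the end.
On "chariot": the first step gives "chari", and the second then gives "haric".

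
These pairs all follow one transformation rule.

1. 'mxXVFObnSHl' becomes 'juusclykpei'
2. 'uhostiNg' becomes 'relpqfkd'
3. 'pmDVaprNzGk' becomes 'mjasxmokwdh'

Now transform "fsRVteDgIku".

cposqbadfhr

In each case the input is transformed by: shift every letter 3 places backward in the alphabet (wrapping around), then convert every letter to lowercase.
"fsRVteDgIku" → "cpOSqbAdFhr" → "cposqbadfhr".
(Check on "pmDVaprNzGk": → "mjASxmoKwDh" → "mjasxmokwdh" ✓)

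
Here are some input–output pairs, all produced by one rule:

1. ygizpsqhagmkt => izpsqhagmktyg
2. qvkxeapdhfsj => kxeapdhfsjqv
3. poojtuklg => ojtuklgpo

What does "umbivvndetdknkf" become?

The transformation: move the first 2 characters to the end (rotate left by 2).
On "umbivvndetdknkf" that produces "bivvndetdknkfum".

bivvndetdknkfum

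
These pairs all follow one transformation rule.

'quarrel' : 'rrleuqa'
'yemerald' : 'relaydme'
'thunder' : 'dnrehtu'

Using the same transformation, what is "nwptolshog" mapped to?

In each case the input is transformed by: move the first 3 characters to the end (rotate left by 3), then swap each adjacent pair of characters (1↔2, 3↔4, ...).
"nwptolshog" → "otslohngpw".

otslohngpw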